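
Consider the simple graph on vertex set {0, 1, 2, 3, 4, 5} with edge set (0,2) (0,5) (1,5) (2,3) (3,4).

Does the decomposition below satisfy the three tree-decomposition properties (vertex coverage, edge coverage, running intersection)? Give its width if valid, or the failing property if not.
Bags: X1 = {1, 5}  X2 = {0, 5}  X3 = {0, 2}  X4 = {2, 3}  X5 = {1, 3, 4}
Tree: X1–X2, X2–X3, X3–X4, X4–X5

A tree decomposition must satisfy three properties: every vertex lies in some bag; for every edge, both endpoints lie together in some bag; and for every vertex, the bags containing it form a connected subtree. Here bags containing vertex 1 are not connected in the tree, so the decomposition is invalid.

No — bags containing vertex 1 are not connected in the tree.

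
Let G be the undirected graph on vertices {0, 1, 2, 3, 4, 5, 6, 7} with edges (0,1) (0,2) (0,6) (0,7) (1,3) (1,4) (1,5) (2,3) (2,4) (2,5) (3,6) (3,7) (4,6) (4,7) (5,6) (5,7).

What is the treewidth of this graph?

A width-4 tree decomposition is:
Bags: B1 = {0, 2, 3, 4, 5}  B2 = {0, 3, 4, 5, 7}  B3 = {0, 1, 3, 4, 5}  B4 = {0, 3, 4, 5, 6}
Tree: B1–B2, B2–B3, B3–B4
Each bag holds 5 vertices, so the decomposition has width 4, which upper-bounds the treewidth. For the lower bound: the 5 vertex sets {2,5}, {3,7}, {0,1}, {4}, {6} are disjoint, each induces a connected subgraph, and every pair is joined by at least one edge of G. Contracting each set to a single vertex therefore yields K_{5} as a minor, and since treewidth is minor-monotone, tw(G) ≥ tw(K_{5}) = 4. Hence tw(G) = 4 exactly.

4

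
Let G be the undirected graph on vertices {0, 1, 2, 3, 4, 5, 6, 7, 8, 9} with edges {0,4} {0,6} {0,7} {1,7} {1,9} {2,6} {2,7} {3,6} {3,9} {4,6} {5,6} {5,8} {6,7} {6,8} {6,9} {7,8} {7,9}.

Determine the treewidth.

2

A width-2 tree decomposition is:
Bags: B1 = {1, 7, 9}  B2 = {6, 7, 9}  B3 = {6, 7, 8}  B4 = {0, 6, 7}  B5 = {0, 4, 6}  B6 = {3, 6, 9}  B7 = {5, 6, 8}  B8 = {2, 6, 7}
Tree: B1–B2, B2–B3, B3–B4, B4–B5, B2–B6, B3–B7, B3–B8
Each bag holds 3 vertices, so the decomposition has width 2, which upper-bounds the treewidth. On the other hand G contains the 3-clique {1, 7, 9}. A clique must lie in a single bag of any decomposition, so no decomposition can have width below 2. Hence tw(G) = 2 exactly.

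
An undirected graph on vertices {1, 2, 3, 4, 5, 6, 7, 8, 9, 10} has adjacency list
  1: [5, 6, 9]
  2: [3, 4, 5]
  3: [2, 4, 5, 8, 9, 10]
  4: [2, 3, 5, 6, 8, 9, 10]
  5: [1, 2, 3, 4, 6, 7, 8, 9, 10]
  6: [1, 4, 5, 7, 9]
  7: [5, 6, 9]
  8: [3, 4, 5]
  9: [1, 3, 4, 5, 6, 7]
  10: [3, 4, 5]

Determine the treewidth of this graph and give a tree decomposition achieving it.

Treewidth 3.
One such decomposition:
Bags: B1 = {2, 3, 4, 5}  B2 = {3, 4, 5, 9}  B3 = {3, 4, 5, 10}  B4 = {4, 5, 6, 9}  B5 = {3, 4, 5, 8}  B6 = {1, 5, 6, 9}  B7 = {5, 6, 7, 9}
Tree: B1–B2, B1–B3, B2–B4, B3–B5, B4–B6, B4–B7

The largest bag has 4 vertices, giving width 3; this decomposition certifies tw(G) ≤ 3. Conversely, {1, 5, 6, 9} is a clique of size 4, and the vertices of any clique must share a bag in every tree decomposition; so some bag has ≥ 4 vertices and tw(G) ≥ 3. Therefore the treewidth is 3.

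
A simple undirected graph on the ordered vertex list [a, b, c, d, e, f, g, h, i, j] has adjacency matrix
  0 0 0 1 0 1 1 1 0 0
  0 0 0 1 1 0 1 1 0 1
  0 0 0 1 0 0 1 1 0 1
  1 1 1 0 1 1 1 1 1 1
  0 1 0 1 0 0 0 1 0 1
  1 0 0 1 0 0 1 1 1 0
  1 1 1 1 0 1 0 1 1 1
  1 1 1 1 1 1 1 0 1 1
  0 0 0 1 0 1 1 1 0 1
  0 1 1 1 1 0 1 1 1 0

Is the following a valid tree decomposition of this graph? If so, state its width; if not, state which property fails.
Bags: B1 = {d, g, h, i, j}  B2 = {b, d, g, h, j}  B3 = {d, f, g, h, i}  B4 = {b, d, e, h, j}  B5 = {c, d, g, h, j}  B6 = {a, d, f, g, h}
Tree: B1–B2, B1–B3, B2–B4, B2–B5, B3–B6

Yes; width 4.

Checking the three conditions: (i) the bags cover all of {a, b, c, d, e, f, g, h, i, j}; (ii) for each edge, some bag contains both endpoints; (iii) the bags containing any fixed vertex form a subtree. All hold, so the decomposition is valid with width 5 − 1 = 4.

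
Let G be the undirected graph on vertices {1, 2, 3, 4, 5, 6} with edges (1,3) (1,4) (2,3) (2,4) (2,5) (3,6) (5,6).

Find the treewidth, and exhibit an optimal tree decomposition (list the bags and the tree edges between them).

Treewidth 2.
One such decomposition:
Bags: B1 = {1, 2, 4}  B2 = {1, 2, 3}  B3 = {2, 3, 5}  B4 = {3, 5, 6}
Tree: B1–B2, B2–B3, B3–B4

Every bag has size at most 3, so the width is 3 − 1 = 2 and tw(G) ≤ 2. For the lower bound, G contains the cycle 4–1–3–2–4, so G is not a forest; only forests have treewidth ≤ 1, hence tw(G) ≥ 2. Therefore the treewidth is 2.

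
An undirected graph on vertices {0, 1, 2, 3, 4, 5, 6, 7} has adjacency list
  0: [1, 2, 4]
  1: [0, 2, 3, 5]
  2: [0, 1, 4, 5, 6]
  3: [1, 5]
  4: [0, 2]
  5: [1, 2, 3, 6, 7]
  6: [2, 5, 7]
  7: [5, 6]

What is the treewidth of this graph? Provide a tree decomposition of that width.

Treewidth 2.
Bags: B1 = {2, 5, 6}  B2 = {5, 6, 7}  B3 = {1, 2, 5}  B4 = {0, 1, 2}  B5 = {0, 2, 4}  B6 = {1, 3, 5}
Tree: B1–B2, B1–B3, B3–B4, B4–B5, B3–B6

The largest bag has 3 vertices, giving width 2; this decomposition certifies tw(G) ≤ 2. For the lower bound, the 3 vertices {0, 1, 2} are pairwise adjacent, and any tree decomposition puts a clique entirely inside one bag — forcing width ≥ 2. Therefore the treewidth is 2.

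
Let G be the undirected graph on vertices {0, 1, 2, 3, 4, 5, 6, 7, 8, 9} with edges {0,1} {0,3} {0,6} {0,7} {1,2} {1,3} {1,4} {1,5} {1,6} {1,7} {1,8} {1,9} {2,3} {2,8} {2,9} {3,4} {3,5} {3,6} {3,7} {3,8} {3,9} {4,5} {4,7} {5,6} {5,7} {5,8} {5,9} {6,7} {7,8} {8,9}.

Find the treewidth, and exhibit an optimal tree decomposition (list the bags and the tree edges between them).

Treewidth 4.
One such decomposition:
Bags: B1 = {1, 3, 5, 6, 7}  B2 = {1, 3, 5, 7, 8}  B3 = {1, 3, 5, 8, 9}  B4 = {1, 2, 3, 8, 9}  B5 = {0, 1, 3, 6, 7}  B6 = {1, 3, 4, 5, 7}
Tree: B1–B2, B2–B3, B3–B4, B1–B5, B1–B6

Each bag holds 5 vertices, so the decomposition has width 4, which upper-bounds the treewidth. For the lower bound, the 5 vertices {0, 1, 3, 6, 7} are pairwise adjacent, and any tree decomposition puts a clique entirely inside one bag — forcing width ≥ 4. Hence tw(G) = 4 exactly.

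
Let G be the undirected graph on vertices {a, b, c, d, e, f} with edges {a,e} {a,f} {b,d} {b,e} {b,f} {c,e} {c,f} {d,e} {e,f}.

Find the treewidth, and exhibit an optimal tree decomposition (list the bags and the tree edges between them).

Every bag has size at most 3, so the width is 3 − 1 = 2 and tw(G) ≤ 2. Conversely, {b, d, e} is a clique of size 3, and the vertices of any clique must share a bag in every tree decomposition; so some bag has ≥ 3 vertices and tw(G) ≥ 2. Combining the bounds, tw(G) = 2.

Treewidth 2.
One optimal decomposition is:
Bags: B1 = {b, e, f}  B2 = {b, d, e}  B3 = {c, e, f}  B4 = {a, e, f}
Tree: B1–B2, B1–B3, B1–B4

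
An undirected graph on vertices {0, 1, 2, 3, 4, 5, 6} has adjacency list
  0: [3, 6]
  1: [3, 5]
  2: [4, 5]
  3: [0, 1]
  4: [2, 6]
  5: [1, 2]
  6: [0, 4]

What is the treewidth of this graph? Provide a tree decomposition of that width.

Each bag holds 3 vertices, so the decomposition has width 2, which upper-bounds the treewidth. Since 2–5–1–3–0–6–4–2 is a cycle in G, G is not acyclic. Forests are exactly the graphs of treewidth ≤ 1, so tw(G) ≥ 2. Therefore the treewidth is 2.

Treewidth 2.
Bags: B1 = {1, 2, 5}  B2 = {1, 2, 3}  B3 = {0, 2, 3}  B4 = {0, 2, 6}  B5 = {2, 4, 6}
Tree: B1–B2, B2–B3, B3–B4, B4–B5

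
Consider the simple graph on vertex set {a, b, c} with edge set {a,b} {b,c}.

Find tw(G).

1

A width-1 tree decomposition is:
Bags: B1 = {b, c}  B2 = {a, b}
Tree: B1–B2
Each bag holds 2 vertices, so the decomposition has width 1, which upper-bounds the treewidth. Any graph with an edge has treewidth ≥ 1, and G has the edge c–b. Therefore the treewidth is 1.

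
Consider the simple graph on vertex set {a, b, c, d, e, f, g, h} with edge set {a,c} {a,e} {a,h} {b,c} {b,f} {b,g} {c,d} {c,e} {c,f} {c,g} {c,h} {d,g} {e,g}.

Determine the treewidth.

2

A width-2 tree decomposition is:
Bags: B1 = {c, e, g}  B2 = {b, c, g}  B3 = {a, c, e}  B4 = {a, c, h}  B5 = {b, c, f}  B6 = {c, d, g}
Tree: B1–B2, B1–B3, B3–B4, B2–B5, B1–B6
Every bag has size at most 3, so the width is 3 − 1 = 2 and tw(G) ≤ 2. Conversely, {c, d, g} is a clique of size 3, and the vertices of any clique must share a bag in every tree decomposition; so some bag has ≥ 3 vertices and tw(G) ≥ 2. The upper and lower bounds meet at 2, so that is the treewidth.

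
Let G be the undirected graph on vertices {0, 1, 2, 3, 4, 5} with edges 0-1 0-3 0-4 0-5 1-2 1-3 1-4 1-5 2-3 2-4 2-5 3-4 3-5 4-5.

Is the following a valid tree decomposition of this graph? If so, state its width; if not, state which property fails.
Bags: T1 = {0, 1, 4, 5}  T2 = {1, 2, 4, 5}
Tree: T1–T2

A tree decomposition must satisfy three properties: every vertex lies in some bag; for every edge, both endpoints lie together in some bag; and for every vertex, the bags containing it form a connected subtree. Here vertex 3 appears in no bag, so the decomposition is invalid.

No — vertex 3 appears in no bag.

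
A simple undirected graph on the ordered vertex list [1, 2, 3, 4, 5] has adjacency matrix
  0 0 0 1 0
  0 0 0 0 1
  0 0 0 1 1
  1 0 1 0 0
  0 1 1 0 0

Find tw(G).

1

A width-1 tree decomposition is:
Bags: B1 = {2, 5}  B2 = {3, 5}  B3 = {3, 4}  B4 = {1, 4}
Tree: B1–B2, B2–B3, B3–B4
The largest bag has 2 vertices, giving width 1; this decomposition certifies tw(G) ≤ 1. Since G has at least one edge (e.g. 2–5), it is not an edgeless graph, so tw(G) ≥ 1. Therefore the treewidth is 1.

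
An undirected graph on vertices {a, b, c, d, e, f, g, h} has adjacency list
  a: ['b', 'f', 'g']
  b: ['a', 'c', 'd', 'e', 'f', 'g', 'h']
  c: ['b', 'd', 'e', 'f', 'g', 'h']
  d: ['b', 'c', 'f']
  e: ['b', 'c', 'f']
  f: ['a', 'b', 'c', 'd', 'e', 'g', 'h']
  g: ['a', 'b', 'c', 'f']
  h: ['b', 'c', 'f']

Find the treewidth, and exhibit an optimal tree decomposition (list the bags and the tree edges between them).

Treewidth 3.
One such decomposition:
Bags: B1 = {b, c, e, f}  B2 = {b, c, f, g}  B3 = {b, c, d, f}  B4 = {b, c, f, h}  B5 = {a, b, f, g}
Tree: B1–B2, B1–B3, B1–B4, B2–B5

Each bag holds 4 vertices, so the decomposition has width 3, which upper-bounds the treewidth. For the lower bound, the 4 vertices {b, c, d, f} are pairwise adjacent, and any tree decomposition puts a clique entirely inside one bag — forcing width ≥ 3. Combining the bounds, tw(G) = 3.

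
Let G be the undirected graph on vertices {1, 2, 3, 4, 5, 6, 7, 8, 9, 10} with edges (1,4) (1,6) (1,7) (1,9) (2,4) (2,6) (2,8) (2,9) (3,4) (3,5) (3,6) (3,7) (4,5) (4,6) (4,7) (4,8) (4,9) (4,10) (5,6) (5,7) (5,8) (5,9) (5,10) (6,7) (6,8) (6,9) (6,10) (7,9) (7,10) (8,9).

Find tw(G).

4

A width-4 tree decomposition is:
Bags: B1 = {4, 5, 6, 7, 9}  B2 = {4, 5, 6, 8, 9}  B3 = {2, 4, 6, 8, 9}  B4 = {1, 4, 6, 7, 9}  B5 = {4, 5, 6, 7, 10}  B6 = {3, 4, 5, 6, 7}
Tree: B1–B2, B2–B3, B1–B4, B1–B5, B5–B6
The largest bag has 5 vertices, giving width 4; this decomposition certifies tw(G) ≤ 4. Conversely, {1, 4, 6, 7, 9} is a clique of size 5, and the vertices of any clique must share a bag in every tree decomposition; so some bag has ≥ 5 vertices and tw(G) ≥ 4. Combining the bounds, tw(G) = 4.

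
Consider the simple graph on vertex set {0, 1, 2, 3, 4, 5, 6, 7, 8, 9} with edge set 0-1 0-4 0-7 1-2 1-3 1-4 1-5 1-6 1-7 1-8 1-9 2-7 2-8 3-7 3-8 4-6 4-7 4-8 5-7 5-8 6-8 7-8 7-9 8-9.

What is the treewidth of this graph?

3

A width-3 tree decomposition is:
Bags: B1 = {1, 3, 7, 8}  B2 = {1, 4, 7, 8}  B3 = {0, 1, 4, 7}  B4 = {1, 4, 6, 8}  B5 = {1, 5, 7, 8}  B6 = {1, 2, 7, 8}  B7 = {1, 7, 8, 9}
Tree: B1–B2, B2–B3, B2–B4, B1–B5, B5–B6, B2–B7
The largest bag has 4 vertices, giving width 3; this decomposition certifies tw(G) ≤ 3. For the lower bound, the 4 vertices {1, 4, 6, 8} are pairwise adjacent, and any tree decomposition puts a clique entirely inside one bag — forcing width ≥ 3. Hence tw(G) = 3 exactly.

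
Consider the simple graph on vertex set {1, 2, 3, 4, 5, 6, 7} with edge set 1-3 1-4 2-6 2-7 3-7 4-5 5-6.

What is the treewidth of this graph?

2

A width-2 tree decomposition is:
Bags: B1 = {2, 6, 7}  B2 = {3, 6, 7}  B3 = {1, 3, 6}  B4 = {1, 4, 6}  B5 = {4, 5, 6}
Tree: B1–B2, B2–B3, B3–B4, B4–B5
The largest bag has 3 vertices, giving width 2; this decomposition certifies tw(G) ≤ 2. For the lower bound, G contains the cycle 6–2–7–3–1–4–5–6, so G is not a forest; only forests have treewidth ≤ 1, hence tw(G) ≥ 2. The upper and lower bounds meet at 2, so that is the treewidth.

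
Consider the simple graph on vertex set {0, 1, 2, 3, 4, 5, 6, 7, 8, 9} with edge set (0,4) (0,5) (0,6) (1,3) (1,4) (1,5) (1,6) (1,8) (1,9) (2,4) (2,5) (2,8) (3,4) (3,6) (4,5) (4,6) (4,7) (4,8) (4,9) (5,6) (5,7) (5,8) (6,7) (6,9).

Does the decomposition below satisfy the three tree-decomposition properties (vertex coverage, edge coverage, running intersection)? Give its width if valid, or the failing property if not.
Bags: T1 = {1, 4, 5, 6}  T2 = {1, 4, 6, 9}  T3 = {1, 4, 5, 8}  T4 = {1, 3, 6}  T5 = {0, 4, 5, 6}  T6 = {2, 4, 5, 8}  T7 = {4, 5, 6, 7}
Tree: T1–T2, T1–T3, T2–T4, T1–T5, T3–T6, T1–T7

No — edge (4,3) lies in no bag.

A tree decomposition must satisfy three properties: every vertex lies in some bag; for every edge, both endpoints lie together in some bag; and for every vertex, the bags containing it form a connected subtree. Here edge (4,3) lies in no bag, so the decomposition is invalid.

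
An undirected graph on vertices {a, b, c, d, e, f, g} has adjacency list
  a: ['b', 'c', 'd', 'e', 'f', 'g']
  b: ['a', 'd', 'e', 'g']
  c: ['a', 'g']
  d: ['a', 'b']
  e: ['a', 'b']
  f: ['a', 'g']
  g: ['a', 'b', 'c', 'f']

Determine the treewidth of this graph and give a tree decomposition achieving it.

Each bag holds 3 vertices, so the decomposition has width 2, which upper-bounds the treewidth. For the lower bound, the 3 vertices {a, b, d} are pairwise adjacent, and any tree decomposition puts a clique entirely inside one bag — forcing width ≥ 2. Therefore the treewidth is 2.

Treewidth 2.
Bags: B1 = {a, b, g}  B2 = {a, c, g}  B3 = {a, f, g}  B4 = {a, b, d}  B5 = {a, b, e}
Tree: B1–B2, B1–B3, B1–B4, B4–B5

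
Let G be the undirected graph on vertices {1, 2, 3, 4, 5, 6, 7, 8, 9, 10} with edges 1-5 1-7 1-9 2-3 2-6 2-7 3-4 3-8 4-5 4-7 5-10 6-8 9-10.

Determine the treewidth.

2

A width-2 tree decomposition is:
Bags: B1 = {1, 9, 10}  B2 = {1, 5, 10}  B3 = {1, 5, 7}  B4 = {4, 5, 7}  B5 = {2, 4, 7}  B6 = {2, 3, 4}  B7 = {2, 3, 6}  B8 = {3, 6, 8}
Tree: B1–B2, B2–B3, B3–B4, B4–B5, B5–B6, B6–B7, B7–B8
Every bag has size at most 3, so the width is 3 − 1 = 2 and tw(G) ≤ 2. The edges 9–10–5–1–9 form a cycle, so G is not a tree and its treewidth is at least 2. Therefore the treewidth is 2.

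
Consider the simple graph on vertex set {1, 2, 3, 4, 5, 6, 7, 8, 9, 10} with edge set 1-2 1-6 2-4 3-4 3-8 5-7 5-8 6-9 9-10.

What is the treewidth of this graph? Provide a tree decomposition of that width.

Each bag holds 2 vertices, so the decomposition has width 1, which upper-bounds the treewidth. Since G has at least one edge (e.g. 10–9), it is not an edgeless graph, so tw(G) ≥ 1. Therefore the treewidth is 1.

Treewidth 1.
One optimal decomposition is:
Bags: B1 = {9, 10}  B2 = {6, 9}  B3 = {1, 6}  B4 = {1, 2}  B5 = {2, 4}  B6 = {3, 4}  B7 = {3, 8}  B8 = {5, 8}  B9 = {5, 7}
Tree: B1–B2, B2–B3, B3–B4, B4–B5, B5–B6, B6–B7, B7–B8, B8–B9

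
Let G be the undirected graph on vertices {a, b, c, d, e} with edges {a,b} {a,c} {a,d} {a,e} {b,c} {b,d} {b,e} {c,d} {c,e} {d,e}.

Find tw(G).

4

A width-4 tree decomposition is:
Bags: B1 = {a, b, c, d, e}
Tree: (single bag)
A single bag containing all 5 vertices is trivially a valid decomposition of width 4. On the other hand G contains the 5-clique {a, b, c, d, e}. A clique must lie in a single bag of any decomposition, so no decomposition can have width below 4. Combining the bounds, tw(G) = 4.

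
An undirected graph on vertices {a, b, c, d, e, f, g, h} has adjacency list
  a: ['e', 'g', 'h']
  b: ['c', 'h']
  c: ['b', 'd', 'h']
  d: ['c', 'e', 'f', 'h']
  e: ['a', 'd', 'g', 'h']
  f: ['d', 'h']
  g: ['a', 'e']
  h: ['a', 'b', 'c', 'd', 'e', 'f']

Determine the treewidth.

2

A width-2 tree decomposition is:
Bags: B1 = {c, d, h}  B2 = {b, c, h}  B3 = {d, e, h}  B4 = {a, e, h}  B5 = {d, f, h}  B6 = {a, e, g}
Tree: B1–B2, B1–B3, B3–B4, B1–B5, B4–B6
The largest bag has 3 vertices, giving width 2; this decomposition certifies tw(G) ≤ 2. For the lower bound, the 3 vertices {a, e, g} are pairwise adjacent, and any tree decomposition puts a clique entirely inside one bag — forcing width ≥ 2. Therefore the treewidth is 2.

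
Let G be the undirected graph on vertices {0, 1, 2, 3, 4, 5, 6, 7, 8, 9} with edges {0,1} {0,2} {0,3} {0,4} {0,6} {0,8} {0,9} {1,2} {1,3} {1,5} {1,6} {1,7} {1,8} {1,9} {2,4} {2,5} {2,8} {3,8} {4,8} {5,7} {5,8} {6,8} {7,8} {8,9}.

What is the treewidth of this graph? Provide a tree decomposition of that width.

Treewidth 3.
Bags: B1 = {0, 1, 8, 9}  B2 = {0, 1, 3, 8}  B3 = {0, 1, 2, 8}  B4 = {1, 2, 5, 8}  B5 = {0, 2, 4, 8}  B6 = {0, 1, 6, 8}  B7 = {1, 5, 7, 8}
Tree: B1–B2, B1–B3, B3–B4, B3–B5, B1–B6, B4–B7

Each bag holds 4 vertices, so the decomposition has width 3, which upper-bounds the treewidth. Conversely, {0, 1, 8, 9} is a clique of size 4, and the vertices of any clique must share a bag in every tree decomposition; so some bag has ≥ 4 vertices and tw(G) ≥ 3. Therefore the treewidth is 3.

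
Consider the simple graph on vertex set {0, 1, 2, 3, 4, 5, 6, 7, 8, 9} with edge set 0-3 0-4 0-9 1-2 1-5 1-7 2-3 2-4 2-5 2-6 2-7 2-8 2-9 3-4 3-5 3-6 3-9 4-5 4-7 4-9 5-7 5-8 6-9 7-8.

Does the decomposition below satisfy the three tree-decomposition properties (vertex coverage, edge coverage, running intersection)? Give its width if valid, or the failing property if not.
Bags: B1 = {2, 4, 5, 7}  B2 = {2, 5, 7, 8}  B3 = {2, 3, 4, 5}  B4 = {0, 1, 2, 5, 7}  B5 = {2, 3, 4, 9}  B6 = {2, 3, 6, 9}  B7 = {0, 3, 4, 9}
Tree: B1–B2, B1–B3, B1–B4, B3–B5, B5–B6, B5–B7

A tree decomposition must satisfy three properties: every vertex lies in some bag; for every edge, both endpoints lie together in some bag; and for every vertex, the bags containing it form a connected subtree. Here bags containing vertex 0 are not connected in the tree, so the decomposition is invalid.

No — bags containing vertex 0 are not connected in the tree.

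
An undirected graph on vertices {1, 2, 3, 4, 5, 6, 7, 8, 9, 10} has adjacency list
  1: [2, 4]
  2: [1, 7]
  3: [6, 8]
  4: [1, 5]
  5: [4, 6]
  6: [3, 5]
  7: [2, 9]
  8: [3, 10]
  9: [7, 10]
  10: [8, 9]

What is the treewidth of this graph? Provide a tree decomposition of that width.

Treewidth 2.
Bags: B1 = {3, 5, 6}  B2 = {3, 4, 5}  B3 = {1, 3, 4}  B4 = {1, 2, 3}  B5 = {2, 3, 7}  B6 = {3, 7, 9}  B7 = {3, 9, 10}  B8 = {3, 8, 10}
Tree: B1–B2, B2–B3, B3–B4, B4–B5, B5–B6, B6–B7, B7–B8

The largest bag has 3 vertices, giving width 2; this decomposition certifies tw(G) ≤ 2. The edges 3–6–5–4–1–2–7–9–10–8–3 form a cycle, so G is not a tree and its treewidth is at least 2. Combining the bounds, tw(G) = 2.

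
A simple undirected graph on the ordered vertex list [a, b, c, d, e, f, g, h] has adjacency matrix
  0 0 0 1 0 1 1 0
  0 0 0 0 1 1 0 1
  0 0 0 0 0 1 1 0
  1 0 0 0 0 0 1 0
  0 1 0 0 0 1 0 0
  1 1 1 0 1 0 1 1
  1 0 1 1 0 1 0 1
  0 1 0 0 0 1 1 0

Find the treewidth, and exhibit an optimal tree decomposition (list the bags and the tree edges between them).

Treewidth 2.
One optimal decomposition is:
Bags: B1 = {f, g, h}  B2 = {c, f, g}  B3 = {b, f, h}  B4 = {a, f, g}  B5 = {b, e, f}  B6 = {a, d, g}
Tree: B1–B2, B1–B3, B2–B4, B3–B5, B4–B6

Every bag has size at most 3, so the width is 3 − 1 = 2 and tw(G) ≤ 2. For the lower bound, the 3 vertices {a, d, g} are pairwise adjacent, and any tree decomposition puts a clique entirely inside one bag — forcing width ≥ 2. Hence tw(G) = 2 exactly.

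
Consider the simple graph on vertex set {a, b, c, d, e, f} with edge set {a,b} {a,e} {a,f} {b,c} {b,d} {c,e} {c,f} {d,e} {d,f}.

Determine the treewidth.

A width-3 tree decomposition is:
Bags: B1 = {b, c, e, f}  B2 = {a, b, e, f}  B3 = {b, d, e, f}
Tree: B1–B2, B2–B3
Each bag holds 4 vertices, so the decomposition has width 3, which upper-bounds the treewidth. For the lower bound: the 4 vertex sets {c,f}, {a,b}, {e}, {d} are disjoint, each induces a connected subgraph, and every pair is joined by at least one edge of G. Contracting each set to a single vertex therefore yields K_{4} as a minor, and since treewidth is minor-monotone, tw(G) ≥ tw(K_{4}) = 3. Therefore the treewidth is 3.

3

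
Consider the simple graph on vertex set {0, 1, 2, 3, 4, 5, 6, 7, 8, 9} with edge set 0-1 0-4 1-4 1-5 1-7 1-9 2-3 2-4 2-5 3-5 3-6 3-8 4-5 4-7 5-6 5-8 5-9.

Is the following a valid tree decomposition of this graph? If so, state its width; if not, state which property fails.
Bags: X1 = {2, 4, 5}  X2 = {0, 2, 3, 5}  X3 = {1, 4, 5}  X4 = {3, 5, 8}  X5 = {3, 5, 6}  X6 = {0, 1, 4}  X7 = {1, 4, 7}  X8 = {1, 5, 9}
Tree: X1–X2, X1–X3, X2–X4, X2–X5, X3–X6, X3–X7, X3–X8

A tree decomposition must satisfy three properties: every vertex lies in some bag; for every edge, both endpoints lie together in some bag; and for every vertex, the bags containing it form a connected subtree. Here bags containing vertex 0 are not connected in the tree, so the decomposition is invalid.

No — bags containing vertex 0 are not connected in the tree.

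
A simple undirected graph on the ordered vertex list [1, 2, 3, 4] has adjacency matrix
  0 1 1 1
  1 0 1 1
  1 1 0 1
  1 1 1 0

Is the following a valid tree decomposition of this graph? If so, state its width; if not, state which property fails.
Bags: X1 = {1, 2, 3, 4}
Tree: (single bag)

Yes; width 3.

Checking the three conditions: (i) the bags cover all of {1, 2, 3, 4}; (ii) for each edge, some bag contains both endpoints; (iii) the bags containing any fixed vertex form a subtree. All hold, so the decomposition is valid with width 4 − 1 = 3.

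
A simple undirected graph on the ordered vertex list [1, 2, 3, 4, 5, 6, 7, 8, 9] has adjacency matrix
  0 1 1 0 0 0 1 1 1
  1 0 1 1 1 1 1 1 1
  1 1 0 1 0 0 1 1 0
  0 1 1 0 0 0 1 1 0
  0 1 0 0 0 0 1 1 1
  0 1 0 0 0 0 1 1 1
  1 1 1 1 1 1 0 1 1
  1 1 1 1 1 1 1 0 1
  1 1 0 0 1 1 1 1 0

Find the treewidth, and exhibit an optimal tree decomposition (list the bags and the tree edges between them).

The largest bag has 5 vertices, giving width 4; this decomposition certifies tw(G) ≤ 4. On the other hand G contains the 5-clique {1, 2, 7, 8, 9}. A clique must lie in a single bag of any decomposition, so no decomposition can have width below 4. The upper and lower bounds meet at 4, so that is the treewidth.

Treewidth 4.
One optimal decomposition is:
Bags: B1 = {1, 2, 3, 7, 8}  B2 = {1, 2, 7, 8, 9}  B3 = {2, 3, 4, 7, 8}  B4 = {2, 6, 7, 8, 9}  B5 = {2, 5, 7, 8, 9}
Tree: B1–B2, B1–B3, B2–B4, B2–B5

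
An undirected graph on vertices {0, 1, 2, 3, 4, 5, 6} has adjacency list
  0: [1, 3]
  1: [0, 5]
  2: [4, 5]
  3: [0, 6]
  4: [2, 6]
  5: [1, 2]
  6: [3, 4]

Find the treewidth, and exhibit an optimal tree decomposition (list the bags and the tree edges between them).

Treewidth 2.
Bags: B1 = {2, 4, 5}  B2 = {1, 4, 5}  B3 = {0, 1, 4}  B4 = {0, 3, 4}  B5 = {3, 4, 6}
Tree: B1–B2, B2–B3, B3–B4, B4–B5

The largest bag has 3 vertices, giving width 2; this decomposition certifies tw(G) ≤ 2. Since 4–2–5–1–0–3–6–4 is a cycle in G, G is not acyclic. Forests are exactly the graphs of treewidth ≤ 1, so tw(G) ≥ 2. Hence tw(G) = 2 exactly.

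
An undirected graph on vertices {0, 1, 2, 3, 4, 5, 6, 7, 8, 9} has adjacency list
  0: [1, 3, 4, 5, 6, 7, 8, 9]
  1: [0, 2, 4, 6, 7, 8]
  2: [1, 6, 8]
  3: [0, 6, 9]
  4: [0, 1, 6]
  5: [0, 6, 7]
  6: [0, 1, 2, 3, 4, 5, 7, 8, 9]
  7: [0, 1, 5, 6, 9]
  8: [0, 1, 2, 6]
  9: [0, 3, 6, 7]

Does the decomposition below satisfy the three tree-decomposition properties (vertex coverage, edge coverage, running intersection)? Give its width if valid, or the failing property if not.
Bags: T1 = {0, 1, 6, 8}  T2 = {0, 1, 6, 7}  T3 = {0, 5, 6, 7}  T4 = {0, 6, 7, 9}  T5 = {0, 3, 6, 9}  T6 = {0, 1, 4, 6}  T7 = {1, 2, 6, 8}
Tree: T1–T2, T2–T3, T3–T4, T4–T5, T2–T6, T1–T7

Every vertex of G appears in some bag (union = {0, 1, 2, 3, 4, 5, 6, 7, 8, 9}); every edge is covered by a bag; and for each vertex v the set of bags containing v is connected in the bag tree. The decomposition is therefore valid. The largest bag has 4 vertices, so the width is 3.

Yes; width 3.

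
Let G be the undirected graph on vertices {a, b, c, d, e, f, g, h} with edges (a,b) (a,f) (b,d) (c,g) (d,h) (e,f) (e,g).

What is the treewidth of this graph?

A width-1 tree decomposition is:
Bags: B1 = {c, g}  B2 = {e, g}  B3 = {e, f}  B4 = {a, f}  B5 = {a, b}  B6 = {b, d}  B7 = {d, h}
Tree: B1–B2, B2–B3, B3–B4, B4–B5, B5–B6, B6–B7
The largest bag has 2 vertices, giving width 1; this decomposition certifies tw(G) ≤ 1. Any graph with an edge has treewidth ≥ 1, and G has the edge c–g. Hence tw(G) = 1 exactly.

1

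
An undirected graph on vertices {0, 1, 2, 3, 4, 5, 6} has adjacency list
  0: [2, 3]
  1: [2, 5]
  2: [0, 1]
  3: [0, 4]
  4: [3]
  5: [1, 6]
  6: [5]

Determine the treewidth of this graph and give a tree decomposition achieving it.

Treewidth 1.
One such decomposition:
Bags: B1 = {3, 4}  B2 = {0, 3}  B3 = {0, 2}  B4 = {1, 2}  B5 = {1, 5}  B6 = {5, 6}
Tree: B1–B2, B2–B3, B3–B4, B4–B5, B5–B6

Every bag has size at most 2, so the width is 2 − 1 = 1 and tw(G) ≤ 1. Any graph with an edge has treewidth ≥ 1, and G has the edge 4–3. Therefore the treewidth is 1.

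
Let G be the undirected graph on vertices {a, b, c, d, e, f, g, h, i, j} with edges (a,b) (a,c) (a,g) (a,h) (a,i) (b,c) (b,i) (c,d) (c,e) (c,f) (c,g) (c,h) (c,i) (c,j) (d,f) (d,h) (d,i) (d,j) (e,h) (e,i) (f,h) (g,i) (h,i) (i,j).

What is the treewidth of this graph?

A width-3 tree decomposition is:
Bags: B1 = {c, e, h, i}  B2 = {c, d, h, i}  B3 = {a, c, h, i}  B4 = {c, d, i, j}  B5 = {a, c, g, i}  B6 = {c, d, f, h}  B7 = {a, b, c, i}
Tree: B1–B2, B1–B3, B2–B4, B3–B5, B2–B6, B3–B7
Every bag has size at most 4, so the width is 4 − 1 = 3 and tw(G) ≤ 3. For the lower bound, the 4 vertices {c, d, f, h} are pairwise adjacent, and any tree decomposition puts a clique entirely inside one bag — forcing width ≥ 3. Therefore the treewidth is 3.

3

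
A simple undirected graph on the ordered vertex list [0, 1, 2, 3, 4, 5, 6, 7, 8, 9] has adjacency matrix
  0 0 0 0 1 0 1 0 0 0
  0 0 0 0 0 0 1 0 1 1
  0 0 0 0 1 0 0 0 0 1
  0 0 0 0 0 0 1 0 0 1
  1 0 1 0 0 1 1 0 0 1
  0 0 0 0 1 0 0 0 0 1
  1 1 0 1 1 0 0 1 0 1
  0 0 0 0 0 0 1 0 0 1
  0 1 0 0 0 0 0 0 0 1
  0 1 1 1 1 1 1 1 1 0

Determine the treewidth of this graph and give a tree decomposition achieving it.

Each bag holds 3 vertices, so the decomposition has width 2, which upper-bounds the treewidth. On the other hand G contains the 3-clique {0, 4, 6}. A clique must lie in a single bag of any decomposition, so no decomposition can have width below 2. Hence tw(G) = 2 exactly.

Treewidth 2.
One such decomposition:
Bags: B1 = {4, 6, 9}  B2 = {0, 4, 6}  B3 = {2, 4, 9}  B4 = {1, 6, 9}  B5 = {1, 8, 9}  B6 = {3, 6, 9}  B7 = {6, 7, 9}  B8 = {4, 5, 9}
Tree: B1–B2, B1–B3, B1–B4, B4–B5, B1–B6, B4–B7, B1–B8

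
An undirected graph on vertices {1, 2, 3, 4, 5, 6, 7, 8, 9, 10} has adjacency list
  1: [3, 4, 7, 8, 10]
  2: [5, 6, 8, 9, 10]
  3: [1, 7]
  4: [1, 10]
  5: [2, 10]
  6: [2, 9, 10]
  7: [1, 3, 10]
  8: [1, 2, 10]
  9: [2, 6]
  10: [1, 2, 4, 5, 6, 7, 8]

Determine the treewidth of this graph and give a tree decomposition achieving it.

Each bag holds 3 vertices, so the decomposition has width 2, which upper-bounds the treewidth. On the other hand G contains the 3-clique {2, 6, 9}. A clique must lie in a single bag of any decomposition, so no decomposition can have width below 2. The upper and lower bounds meet at 2, so that is the treewidth.

Treewidth 2.
One such decomposition:
Bags: B1 = {1, 8, 10}  B2 = {2, 8, 10}  B3 = {1, 7, 10}  B4 = {2, 6, 10}  B5 = {1, 3, 7}  B6 = {1, 4, 10}  B7 = {2, 5, 10}  B8 = {2, 6, 9}
Tree: B1–B2, B1–B3, B2–B4, B3–B5, B1–B6, B2–B7, B4–B8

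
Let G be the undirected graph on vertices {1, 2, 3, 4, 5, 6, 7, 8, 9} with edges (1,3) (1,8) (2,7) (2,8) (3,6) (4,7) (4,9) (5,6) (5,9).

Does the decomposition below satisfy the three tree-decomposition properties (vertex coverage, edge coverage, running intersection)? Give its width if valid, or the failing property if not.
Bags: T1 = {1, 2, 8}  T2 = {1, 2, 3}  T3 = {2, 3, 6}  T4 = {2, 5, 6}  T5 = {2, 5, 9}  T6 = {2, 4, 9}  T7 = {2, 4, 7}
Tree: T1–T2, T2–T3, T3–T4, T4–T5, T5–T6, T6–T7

Yes; width 2.

Every vertex of G appears in some bag (union = {1, 2, 3, 4, 5, 6, 7, 8, 9}); every edge is covered by a bag; and for each vertex v the set of bags containing v is connected in the bag tree. The decomposition is therefore valid. The largest bag has 3 vertices, so the width is 2.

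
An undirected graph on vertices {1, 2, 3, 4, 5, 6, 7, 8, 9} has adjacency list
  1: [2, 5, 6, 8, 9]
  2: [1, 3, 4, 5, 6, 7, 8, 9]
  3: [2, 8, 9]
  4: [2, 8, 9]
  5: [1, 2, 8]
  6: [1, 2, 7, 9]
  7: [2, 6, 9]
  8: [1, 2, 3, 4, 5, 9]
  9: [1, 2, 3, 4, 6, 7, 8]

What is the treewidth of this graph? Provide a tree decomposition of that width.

Treewidth 3.
Bags: B1 = {1, 2, 6, 9}  B2 = {1, 2, 8, 9}  B3 = {2, 4, 8, 9}  B4 = {1, 2, 5, 8}  B5 = {2, 3, 8, 9}  B6 = {2, 6, 7, 9}
Tree: B1–B2, B2–B3, B2–B4, B2–B5, B1–B6

Every bag has size at most 4, so the width is 4 − 1 = 3 and tw(G) ≤ 3. For the lower bound, the 4 vertices {1, 2, 8, 9} are pairwise adjacent, and any tree decomposition puts a clique entirely inside one bag — forcing width ≥ 3. Hence tw(G) = 3 exactly.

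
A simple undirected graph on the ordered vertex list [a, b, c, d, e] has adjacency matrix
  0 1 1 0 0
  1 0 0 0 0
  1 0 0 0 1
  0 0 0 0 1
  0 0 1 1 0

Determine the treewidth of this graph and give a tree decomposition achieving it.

Treewidth 1.
Bags: B1 = {d, e}  B2 = {c, e}  B3 = {a, c}  B4 = {a, b}
Tree: B1–B2, B2–B3, B3–B4

Each bag holds 2 vertices, so the decomposition has width 1, which upper-bounds the treewidth. Since G has at least one edge (e.g. d–e), it is not an edgeless graph, so tw(G) ≥ 1. The upper and lower bounds meet at 1, so that is the treewidth.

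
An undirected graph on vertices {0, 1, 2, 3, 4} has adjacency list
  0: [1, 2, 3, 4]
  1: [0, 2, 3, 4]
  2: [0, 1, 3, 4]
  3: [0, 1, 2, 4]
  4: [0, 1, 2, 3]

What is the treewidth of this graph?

A width-4 tree decomposition is:
Bags: B1 = {0, 1, 2, 3, 4}
Tree: (single bag)
With just one bag of size 5, the width is 5 − 1 = 4, so tw(G) ≤ 4. Conversely, {0, 1, 2, 3, 4} is a clique of size 5, and the vertices of any clique must share a bag in every tree decomposition; so some bag has ≥ 5 vertices and tw(G) ≥ 4. Hence tw(G) = 4 exactly.

4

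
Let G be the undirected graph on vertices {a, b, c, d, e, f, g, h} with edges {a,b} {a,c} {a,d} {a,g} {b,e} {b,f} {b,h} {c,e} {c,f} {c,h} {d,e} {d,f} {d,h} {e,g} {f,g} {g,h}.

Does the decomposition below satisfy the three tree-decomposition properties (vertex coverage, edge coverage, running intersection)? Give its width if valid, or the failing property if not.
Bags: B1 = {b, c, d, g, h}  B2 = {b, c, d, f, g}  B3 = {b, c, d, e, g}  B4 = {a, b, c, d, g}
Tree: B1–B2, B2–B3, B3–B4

Yes; width 4.

Checking the three conditions: (i) the bags cover all of {a, b, c, d, e, f, g, h}; (ii) for each edge, some bag contains both endpoints; (iii) the bags containing any fixed vertex form a subtree. All hold, so the decomposition is valid with width 5 − 1 = 4.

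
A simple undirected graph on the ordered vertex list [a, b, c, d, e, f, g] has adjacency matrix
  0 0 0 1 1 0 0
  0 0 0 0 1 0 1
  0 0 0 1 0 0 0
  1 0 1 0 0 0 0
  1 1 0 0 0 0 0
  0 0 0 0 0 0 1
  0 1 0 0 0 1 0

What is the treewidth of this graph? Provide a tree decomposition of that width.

Treewidth 1.
Bags: B1 = {f, g}  B2 = {b, g}  B3 = {b, e}  B4 = {a, e}  B5 = {a, d}  B6 = {c, d}
Tree: B1–B2, B2–B3, B3–B4, B4–B5, B5–B6

The largest bag has 2 vertices, giving width 1; this decomposition certifies tw(G) ≤ 1. Since G has at least one edge (e.g. f–g), it is not an edgeless graph, so tw(G) ≥ 1. The upper and lower bounds meet at 1, so that is the treewidth.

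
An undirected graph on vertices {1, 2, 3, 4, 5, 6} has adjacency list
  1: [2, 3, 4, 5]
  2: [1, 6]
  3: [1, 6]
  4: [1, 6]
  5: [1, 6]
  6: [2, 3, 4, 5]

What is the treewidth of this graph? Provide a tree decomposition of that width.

Treewidth 2.
One such decomposition:
Bags: B1 = {1, 5, 6}  B2 = {1, 3, 6}  B3 = {1, 4, 6}  B4 = {1, 2, 6}
Tree: B1–B2, B2–B3, B3–B4

The largest bag has 3 vertices, giving width 2; this decomposition certifies tw(G) ≤ 2. For the lower bound, G contains the cycle 5–6–3–1–5, so G is not a forest; only forests have treewidth ≤ 1, hence tw(G) ≥ 2. Therefore the treewidth is 2.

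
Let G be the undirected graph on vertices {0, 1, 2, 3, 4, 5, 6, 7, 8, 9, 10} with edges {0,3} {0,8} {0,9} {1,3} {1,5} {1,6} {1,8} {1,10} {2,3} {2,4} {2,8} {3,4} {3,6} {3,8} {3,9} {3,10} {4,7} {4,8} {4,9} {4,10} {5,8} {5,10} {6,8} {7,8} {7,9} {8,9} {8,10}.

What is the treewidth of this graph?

3

A width-3 tree decomposition is:
Bags: B1 = {3, 4, 8, 10}  B2 = {3, 4, 8, 9}  B3 = {2, 3, 4, 8}  B4 = {1, 3, 8, 10}  B5 = {4, 7, 8, 9}  B6 = {0, 3, 8, 9}  B7 = {1, 3, 6, 8}  B8 = {1, 5, 8, 10}
Tree: B1–B2, B2–B3, B1–B4, B2–B5, B2–B6, B4–B7, B4–B8
Each bag holds 4 vertices, so the decomposition has width 3, which upper-bounds the treewidth. Conversely, {0, 3, 8, 9} is a clique of size 4, and the vertices of any clique must share a bag in every tree decomposition; so some bag has ≥ 4 vertices and tw(G) ≥ 3. The upper and lower bounds meet at 3, so that is the treewidth.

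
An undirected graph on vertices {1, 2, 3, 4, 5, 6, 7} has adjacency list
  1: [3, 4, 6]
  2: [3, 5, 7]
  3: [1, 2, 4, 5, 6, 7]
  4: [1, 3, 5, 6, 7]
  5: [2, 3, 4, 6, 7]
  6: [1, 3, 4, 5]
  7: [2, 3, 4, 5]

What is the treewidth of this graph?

3

A width-3 tree decomposition is:
Bags: B1 = {3, 4, 5, 7}  B2 = {2, 3, 5, 7}  B3 = {3, 4, 5, 6}  B4 = {1, 3, 4, 6}
Tree: B1–B2, B1–B3, B3–B4
The largest bag has 4 vertices, giving width 3; this decomposition certifies tw(G) ≤ 3. For the lower bound, the 4 vertices {2, 3, 5, 7} are pairwise adjacent, and any tree decomposition puts a clique entirely inside one bag — forcing width ≥ 3. Hence tw(G) = 3 exactly.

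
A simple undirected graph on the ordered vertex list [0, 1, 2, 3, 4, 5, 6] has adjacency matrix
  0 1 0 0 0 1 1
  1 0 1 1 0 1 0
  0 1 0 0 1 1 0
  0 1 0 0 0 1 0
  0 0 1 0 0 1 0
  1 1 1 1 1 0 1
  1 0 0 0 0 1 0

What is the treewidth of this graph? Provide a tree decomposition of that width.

Every bag has size at most 3, so the width is 3 − 1 = 2 and tw(G) ≤ 2. For the lower bound, the 3 vertices {0, 1, 5} are pairwise adjacent, and any tree decomposition puts a clique entirely inside one bag — forcing width ≥ 2. Hence tw(G) = 2 exactly.

Treewidth 2.
One optimal decomposition is:
Bags: B1 = {0, 1, 5}  B2 = {1, 2, 5}  B3 = {0, 5, 6}  B4 = {1, 3, 5}  B5 = {2, 4, 5}
Tree: B1–B2, B1–B3, B1–B4, B2–B5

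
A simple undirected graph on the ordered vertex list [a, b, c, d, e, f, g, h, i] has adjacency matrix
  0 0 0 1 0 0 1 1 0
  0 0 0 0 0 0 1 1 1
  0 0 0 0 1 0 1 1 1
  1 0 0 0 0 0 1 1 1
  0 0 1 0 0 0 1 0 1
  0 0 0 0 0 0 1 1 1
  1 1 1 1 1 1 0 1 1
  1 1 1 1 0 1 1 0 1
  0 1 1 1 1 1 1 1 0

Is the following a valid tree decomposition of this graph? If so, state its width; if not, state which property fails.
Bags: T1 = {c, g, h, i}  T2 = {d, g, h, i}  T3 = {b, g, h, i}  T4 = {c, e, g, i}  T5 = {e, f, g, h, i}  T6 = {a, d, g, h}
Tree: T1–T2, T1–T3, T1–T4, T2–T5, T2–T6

A tree decomposition must satisfy three properties: every vertex lies in some bag; for every edge, both endpoints lie together in some bag; and for every vertex, the bags containing it form a connected subtree. Here bags containing vertex e are not connected in the tree, so the decomposition is invalid.

No — bags containing vertex e are not connected in the tree.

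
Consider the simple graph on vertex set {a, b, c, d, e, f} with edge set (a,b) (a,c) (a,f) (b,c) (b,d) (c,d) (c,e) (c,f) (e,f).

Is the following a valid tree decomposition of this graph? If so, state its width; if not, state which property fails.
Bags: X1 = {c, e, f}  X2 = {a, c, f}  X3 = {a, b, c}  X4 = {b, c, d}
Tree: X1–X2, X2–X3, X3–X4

Yes; width 2.

Checking the three conditions: (i) the bags cover all of {a, b, c, d, e, f}; (ii) for each edge, some bag contains both endpoints; (iii) the bags containing any fixed vertex form a subtree. All hold, so the decomposition is valid with width 3 − 1 = 2.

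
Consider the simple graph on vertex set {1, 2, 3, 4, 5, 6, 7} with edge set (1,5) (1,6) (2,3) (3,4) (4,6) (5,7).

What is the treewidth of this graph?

1

A width-1 tree decomposition is:
Bags: B1 = {5, 7}  B2 = {1, 5}  B3 = {1, 6}  B4 = {4, 6}  B5 = {3, 4}  B6 = {2, 3}
Tree: B1–B2, B2–B3, B3–B4, B4–B5, B5–B6
Each bag holds 2 vertices, so the decomposition has width 1, which upper-bounds the treewidth. Any graph with an edge has treewidth ≥ 1, and G has the edge 7–5. Therefore the treewidth is 1.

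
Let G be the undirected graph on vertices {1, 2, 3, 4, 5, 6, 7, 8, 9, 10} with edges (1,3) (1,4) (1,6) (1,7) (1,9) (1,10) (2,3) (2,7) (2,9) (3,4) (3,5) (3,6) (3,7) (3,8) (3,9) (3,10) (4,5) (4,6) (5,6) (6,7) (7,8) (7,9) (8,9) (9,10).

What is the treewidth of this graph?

3

A width-3 tree decomposition is:
Bags: B1 = {1, 3, 7, 9}  B2 = {3, 7, 8, 9}  B3 = {1, 3, 6, 7}  B4 = {1, 3, 4, 6}  B5 = {3, 4, 5, 6}  B6 = {1, 3, 9, 10}  B7 = {2, 3, 7, 9}
Tree: B1–B2, B1–B3, B3–B4, B4–B5, B1–B6, B1–B7
Each bag holds 4 vertices, so the decomposition has width 3, which upper-bounds the treewidth. For the lower bound, the 4 vertices {3, 7, 8, 9} are pairwise adjacent, and any tree decomposition puts a clique entirely inside one bag — forcing width ≥ 3. Combining the bounds, tw(G) = 3.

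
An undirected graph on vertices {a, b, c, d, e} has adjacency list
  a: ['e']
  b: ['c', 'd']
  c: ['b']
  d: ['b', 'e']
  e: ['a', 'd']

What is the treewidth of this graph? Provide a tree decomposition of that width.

Every bag has size at most 2, so the width is 2 − 1 = 1 and tw(G) ≤ 1. G has an edge, so its treewidth is at least 1. Therefore the treewidth is 1.

Treewidth 1.
One such decomposition:
Bags: B1 = {a, e}  B2 = {d, e}  B3 = {b, d}  B4 = {b, c}
Tree: B1–B2, B2–B3, B3–B4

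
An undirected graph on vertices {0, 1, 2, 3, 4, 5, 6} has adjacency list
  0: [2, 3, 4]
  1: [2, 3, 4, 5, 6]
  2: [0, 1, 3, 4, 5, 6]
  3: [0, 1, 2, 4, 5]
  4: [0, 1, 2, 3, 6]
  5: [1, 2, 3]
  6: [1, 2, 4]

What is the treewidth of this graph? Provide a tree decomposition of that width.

Treewidth 3.
One such decomposition:
Bags: B1 = {1, 2, 3, 4}  B2 = {0, 2, 3, 4}  B3 = {1, 2, 4, 6}  B4 = {1, 2, 3, 5}
Tree: B1–B2, B1–B3, B1–B4

Each bag holds 4 vertices, so the decomposition has width 3, which upper-bounds the treewidth. For the lower bound, the 4 vertices {0, 2, 3, 4} are pairwise adjacent, and any tree decomposition puts a clique entirely inside one bag — forcing width ≥ 3. Combining the bounds, tw(G) = 3.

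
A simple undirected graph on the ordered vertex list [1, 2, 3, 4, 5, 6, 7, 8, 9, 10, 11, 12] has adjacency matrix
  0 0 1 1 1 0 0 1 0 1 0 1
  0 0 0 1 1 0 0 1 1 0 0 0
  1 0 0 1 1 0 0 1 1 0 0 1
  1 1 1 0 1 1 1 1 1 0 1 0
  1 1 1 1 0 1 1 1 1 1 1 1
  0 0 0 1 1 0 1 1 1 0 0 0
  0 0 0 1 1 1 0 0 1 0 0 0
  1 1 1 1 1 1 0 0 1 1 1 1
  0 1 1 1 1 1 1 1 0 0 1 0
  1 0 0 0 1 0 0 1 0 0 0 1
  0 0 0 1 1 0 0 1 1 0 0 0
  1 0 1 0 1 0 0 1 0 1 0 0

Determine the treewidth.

A width-4 tree decomposition is:
Bags: B1 = {4, 5, 6, 8, 9}  B2 = {3, 4, 5, 8, 9}  B3 = {4, 5, 6, 7, 9}  B4 = {1, 3, 4, 5, 8}  B5 = {1, 3, 5, 8, 12}  B6 = {2, 4, 5, 8, 9}  B7 = {4, 5, 8, 9, 11}  B8 = {1, 5, 8, 10, 12}
Tree: B1–B2, B1–B3, B2–B4, B4–B5, B1–B6, B6–B7, B5–B8
The largest bag has 5 vertices, giving width 4; this decomposition certifies tw(G) ≤ 4. Conversely, {1, 5, 8, 10, 12} is a clique of size 5, and the vertices of any clique must share a bag in every tree decomposition; so some bag has ≥ 5 vertices and tw(G) ≥ 4. Therefore the treewidth is 4.

4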